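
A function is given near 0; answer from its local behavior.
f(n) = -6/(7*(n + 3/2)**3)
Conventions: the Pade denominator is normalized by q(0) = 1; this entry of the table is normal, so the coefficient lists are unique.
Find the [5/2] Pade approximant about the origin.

The Pade approximant has numerator coefficients [-16/63, 160/1323, -640/11907, 256/11907, -256/35721, 512/321489]; denominator coefficients [1, 32/21, 16/27].

Taylor coefficients needed (expand at 0): a_0 = -16/63, a_1 = 32/63, a_2 = -128/189, a_3 = 1280/1701, a_4 = -1280/1701, a_5 = 512/729, a_6 = -4096/6561, a_7 = 8192/15309.
Write the denominator as Q(n) = 1 + q1*n + q2*n^2. Requiring Q*f - P = O(n^8) with deg P <= 5 kills the coefficients of n^6..n^7 in Q*f:
  n^6: a_6 + q1*a_5 + q2*a_4 = 0, i.e. -4096/6561 + (512/729)*q1 + (-1280/1701)*q2 = 0.
  n^7: a_7 + q1*a_6 + q2*a_5 = 0, i.e. 8192/15309 + (-4096/6561)*q1 + (512/729)*q2 = 0.
Solving this linear system: q1 = 32/21, q2 = 16/27.
The numerator is Q*f truncated at degree 5: P0 = a_0 = -16/63; P1 = a_1 + q1*a_0 = 160/1323; P2 = a_2 + q1*a_1 + q2*a_0 = -640/11907; P3 = a_3 + q1*a_2 + q2*a_1 = 256/11907; P4 = a_4 + q1*a_3 + q2*a_2 = -256/35721; P5 = a_5 + q1*a_4 + q2*a_3 = 512/321489.


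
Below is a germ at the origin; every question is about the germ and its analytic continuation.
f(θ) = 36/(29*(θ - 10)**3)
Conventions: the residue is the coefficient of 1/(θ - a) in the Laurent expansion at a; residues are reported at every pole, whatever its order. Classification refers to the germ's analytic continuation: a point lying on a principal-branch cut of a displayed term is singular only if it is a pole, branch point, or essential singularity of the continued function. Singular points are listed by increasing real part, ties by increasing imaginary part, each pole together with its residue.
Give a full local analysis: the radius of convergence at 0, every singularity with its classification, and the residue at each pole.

Denominator factor (θ - 10)^3: pole of order 3 at 10, modulus 10.
The radius of convergence is the smallest modulus among the singular points: 10.
At the order-3 pole 10 set g(θ) = (θ - (10))^3*f(θ) = 36/29.
Order-3 pole: residue = g''(a)/2; g''(10) = 0, so the residue is 0.

Radius of convergence at 0: 10.
At 10: a pole of order 3; residue 0.


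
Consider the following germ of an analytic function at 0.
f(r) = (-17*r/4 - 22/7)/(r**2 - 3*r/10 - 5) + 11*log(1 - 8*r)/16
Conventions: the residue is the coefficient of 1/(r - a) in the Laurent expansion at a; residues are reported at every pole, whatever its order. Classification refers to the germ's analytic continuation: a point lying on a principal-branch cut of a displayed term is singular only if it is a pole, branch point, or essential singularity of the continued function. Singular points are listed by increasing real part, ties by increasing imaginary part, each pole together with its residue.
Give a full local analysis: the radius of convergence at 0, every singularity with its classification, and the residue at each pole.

Denominator factor (r**2 - 3*r/10 - 5): discriminant 2009/100, real irrational roots 3/20 + (7/20)*sqrt(41) and 3/20 - (7/20)*sqrt(41); poles of order 1, moduli 3/20 + (7/20)*sqrt(41) and -3/20 + (7/20)*sqrt(41).
Branch term (11/16)*log(1 - r/(1/8)): its argument vanishes at r = 1/8, a logarithmic branch point, modulus 1/8.
The radius of convergence is the smallest modulus among the singular points: 1/8.
The branch term is analytic at 3/20 - (7/20)*sqrt(41) and contributes nothing to the residue; only the rational part matters.
The factor r**2 - 3*r/10 - 5 splits as (r - a)(r - a') with a = 3/20 - (7/20)*sqrt(41), a' = 3/20 + (7/20)*sqrt(41). At the order-1 pole a set g(r) = (r - a)*(rational part) = [-17*r/4 - 22/7] / (r - a').
Simple pole: residue = g(a) at a = 3/20 - (7/20)*sqrt(41), which is -17/8 + (2117/16072)*sqrt(41).
The branch term is analytic at 3/20 + (7/20)*sqrt(41) and contributes nothing to the residue; only the rational part matters.
The factor r**2 - 3*r/10 - 5 splits as (r - a)(r - a') with a = 3/20 + (7/20)*sqrt(41), a' = 3/20 - (7/20)*sqrt(41). At the order-1 pole a set g(r) = (r - a)*(rational part) = [-17*r/4 - 22/7] / (r - a').
Simple pole: residue = g(a) at a = 3/20 + (7/20)*sqrt(41), which is -17/8 - (2117/16072)*sqrt(41).
List the singular points by increasing real part (a conjugate pair: the negative imaginary part first).

Radius of convergence at 0: 1/8.
At 3/20 - (7/20)*sqrt(41): a pole of order 1; residue -17/8 + (2117/16072)*sqrt(41).
At 1/8: a logarithmic branch point.
At 3/20 + (7/20)*sqrt(41): a pole of order 1; residue -17/8 - (2117/16072)*sqrt(41).


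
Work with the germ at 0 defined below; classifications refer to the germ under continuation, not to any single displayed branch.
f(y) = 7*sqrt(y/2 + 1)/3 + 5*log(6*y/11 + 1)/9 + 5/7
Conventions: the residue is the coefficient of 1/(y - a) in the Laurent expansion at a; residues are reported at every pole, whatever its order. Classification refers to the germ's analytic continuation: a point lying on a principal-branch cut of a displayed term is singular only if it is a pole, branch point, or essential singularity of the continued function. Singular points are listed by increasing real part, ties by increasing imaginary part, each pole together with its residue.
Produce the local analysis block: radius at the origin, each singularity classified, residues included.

Branch term (7/3)*sqrt(1 - y/(-2)): its argument vanishes at y = -2, a square-root branch point, modulus 2.
Branch term (5/9)*log(1 - y/(-11/6)): its argument vanishes at y = -11/6, a logarithmic branch point, modulus 11/6.
The radius of convergence is the smallest modulus among the singular points: 11/6.
List the singular points by increasing real part (a conjugate pair: the negative imaginary part first).

Radius of convergence at 0: 11/6.
At -2: an algebraic (square-root) branch point.
At -11/6: a logarithmic branch point.


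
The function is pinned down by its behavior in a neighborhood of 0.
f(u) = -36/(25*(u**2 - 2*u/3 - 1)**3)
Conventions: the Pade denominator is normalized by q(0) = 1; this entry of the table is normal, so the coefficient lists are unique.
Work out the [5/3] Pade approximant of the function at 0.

Taylor coefficients needed (expand at 0): a_0 = 36/25, a_1 = -72/25, a_2 = 204/25, a_3 = -1184/75, a_4 = 2408/75, a_5 = -13136/225, a_6 = 213448/2025, a_7 = -122912/675, a_8 = 627452/2025.
Write the denominator as Q(u) = 1 + q1*u + q2*u^2 + q3*u^3. Requiring Q*f - P = O(u^9) with deg P <= 5 kills the coefficients of u^6..u^8 in Q*f:
  u^6: a_6 + q1*a_5 + q2*a_4 + q3*a_3 = 0, i.e. 213448/2025 + (-13136/225)*q1 + (2408/75)*q2 + (-1184/75)*q3 = 0.
  u^7: a_7 + q1*a_6 + q2*a_5 + q3*a_4 = 0, i.e. -122912/675 + (213448/2025)*q1 + (-13136/225)*q2 + (2408/75)*q3 = 0.
  u^8: a_8 + q1*a_7 + q2*a_6 + q3*a_5 = 0, i.e. 627452/2025 + (-122912/675)*q1 + (213448/2025)*q2 + (-13136/225)*q3 = 0.
Solving this linear system: q1 = 2326329149/1065346792, q2 = -733245385/1598020188, q3 = -67072283125/28764363384.
The numerator is Q*f truncated at degree 5: P0 = a_0 = 36/25; P1 = a_1 + q1*a_0 = 352144017/1331683490; P2 = a_2 + q1*a_1 + q2*a_0 = 161185788/133168349; P3 = a_3 + q1*a_2 + q2*a_1 + q3*a_0 = -486/108179; P4 = a_4 + q1*a_3 + q2*a_2 + q3*a_1 = 403295922/665841745; P5 = a_5 + q1*a_4 + q2*a_3 + q3*a_2 = -377329671/6658417450.

The Pade approximant has numerator coefficients [36/25, 352144017/1331683490, 161185788/133168349, -486/108179, 403295922/665841745, -377329671/6658417450]; denominator coefficients [1, 2326329149/1065346792, -733245385/1598020188, -67072283125/28764363384].


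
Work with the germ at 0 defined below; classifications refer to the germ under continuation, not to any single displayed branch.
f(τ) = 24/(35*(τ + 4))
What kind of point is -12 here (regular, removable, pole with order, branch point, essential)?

Denominator factors: τ + 4 = -8 at τ = -12 — none vanishes.
So the germ continues analytically to -12.

The point is a regular point.


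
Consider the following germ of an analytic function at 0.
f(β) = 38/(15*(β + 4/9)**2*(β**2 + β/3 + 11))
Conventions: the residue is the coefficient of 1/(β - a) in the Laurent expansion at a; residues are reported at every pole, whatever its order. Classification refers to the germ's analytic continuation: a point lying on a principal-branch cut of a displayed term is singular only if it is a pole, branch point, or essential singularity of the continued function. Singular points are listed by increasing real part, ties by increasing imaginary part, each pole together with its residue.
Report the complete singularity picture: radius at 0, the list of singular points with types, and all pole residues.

Radius of convergence at 0: 4/9.
At -4/9: a pole of order 2; residue 9234/801025.
At (-1/6) - ((1/6)*sqrt(395))*i: a pole of order 1; residue (-4617/801025) - ((543267/316404875)*sqrt(395))*i.
At (-1/6) + ((1/6)*sqrt(395))*i: a pole of order 1; residue (-4617/801025) + ((543267/316404875)*sqrt(395))*i.

Denominator factor (β**2 + β/3 + 11): discriminant -395/9, complex-conjugate roots (-1/6) + ((1/6)*sqrt(395))*i and (-1/6) - ((1/6)*sqrt(395))*i; poles of order 1, moduli sqrt(11) and sqrt(11).
Denominator factor (β + 4/9)^2: pole of order 2 at -4/9, modulus 4/9.
The radius of convergence is the smallest modulus among the singular points: 4/9.
At the order-2 pole -4/9 set g(β) = (β - (-4/9))^2*f(β) = 38/(15*(β**2 + β/3 + 11)).
Order-2 pole: residue = g'(a); g'(-4/9) = 9234/801025, so the residue is 9234/801025.
The factor β**2 + β/3 + 11 splits as (β - a)(β - a') with a = (-1/6) - ((1/6)*sqrt(395))*i, a' = (-1/6) + ((1/6)*sqrt(395))*i. At the order-1 pole a set g(β) = (β - a)*f(β) = [38/(15*(β + 4/9)**2)] / (β - a').
Simple pole: residue = g(a) at a = (-1/6) - ((1/6)*sqrt(395))*i, which is (-4617/801025) - ((543267/316404875)*sqrt(395))*i.
The factor β**2 + β/3 + 11 splits as (β - a)(β - a') with a = (-1/6) + ((1/6)*sqrt(395))*i, a' = (-1/6) - ((1/6)*sqrt(395))*i. At the order-1 pole a set g(β) = (β - a)*f(β) = [38/(15*(β + 4/9)**2)] / (β - a').
Simple pole: residue = g(a) at a = (-1/6) + ((1/6)*sqrt(395))*i, which is (-4617/801025) + ((543267/316404875)*sqrt(395))*i.
List the singular points by increasing real part (a conjugate pair: the negative imaginary part first).


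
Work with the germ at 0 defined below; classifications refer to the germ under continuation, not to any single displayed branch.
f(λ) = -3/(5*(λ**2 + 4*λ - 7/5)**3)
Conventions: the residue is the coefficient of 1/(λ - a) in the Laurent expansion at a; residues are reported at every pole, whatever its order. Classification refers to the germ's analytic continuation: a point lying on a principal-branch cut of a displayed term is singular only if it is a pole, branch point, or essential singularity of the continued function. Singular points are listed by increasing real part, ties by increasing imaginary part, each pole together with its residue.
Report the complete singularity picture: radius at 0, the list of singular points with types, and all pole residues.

Radius of convergence at 0: -2 + (3/5)*sqrt(15).
At -2 - (3/5)*sqrt(15): a pole of order 3; residue (5/11664)*sqrt(15).
At -2 + (3/5)*sqrt(15): a pole of order 3; residue -(5/11664)*sqrt(15).

Denominator factor (λ**2 + 4*λ - 7/5)^3: discriminant 108/5, real irrational roots -2 + (3/5)*sqrt(15) and -2 - (3/5)*sqrt(15); poles of order 3, moduli -2 + (3/5)*sqrt(15) and 2 + (3/5)*sqrt(15).
The radius of convergence is the smallest modulus among the singular points: -2 + (3/5)*sqrt(15).
The factor λ**2 + 4*λ - 7/5 splits as (λ - a)(λ - a') with a = -2 - (3/5)*sqrt(15), a' = -2 + (3/5)*sqrt(15). At the order-3 pole a set g(λ) = (λ - a)^3*f(λ) = [-3/5] / (λ - a')^3.
Order-3 pole: residue = g''(a)/2; g''(-2 - (3/5)*sqrt(15)) = (5/5832)*sqrt(15), so the residue is (5/11664)*sqrt(15).
The factor λ**2 + 4*λ - 7/5 splits as (λ - a)(λ - a') with a = -2 + (3/5)*sqrt(15), a' = -2 - (3/5)*sqrt(15). At the order-3 pole a set g(λ) = (λ - a)^3*f(λ) = [-3/5] / (λ - a')^3.
Order-3 pole: residue = g''(a)/2; g''(-2 + (3/5)*sqrt(15)) = -(5/5832)*sqrt(15), so the residue is -(5/11664)*sqrt(15).
List the singular points by increasing real part (a conjugate pair: the negative imaginary part first).


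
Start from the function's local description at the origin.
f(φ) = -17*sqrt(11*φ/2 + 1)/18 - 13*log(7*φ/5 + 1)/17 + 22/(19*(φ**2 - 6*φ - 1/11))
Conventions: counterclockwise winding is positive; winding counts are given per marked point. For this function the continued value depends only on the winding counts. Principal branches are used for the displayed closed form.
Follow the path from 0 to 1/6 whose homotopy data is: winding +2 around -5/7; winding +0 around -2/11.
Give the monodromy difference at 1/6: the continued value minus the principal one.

Continued minus principal equals -(52/17)*pi*i.

The rational part is single-valued and drops out of the difference; each branch term changes only by its own monodromy.
(-17/18)*sqrt(1 - φ/(-2/11)): winding +0 is even, the square root returns to the same sheet, contribution 0.
(-13/17)*log(1 - φ/(-5/7)): each positive loop around -5/7 adds 2*pi*i to the log, so winding +2 contributes (-13/17)*(2)*2*pi*i = -(52/17)*pi*i.
Summing the contributions at φ = 1/6 gives -(52/17)*pi*i.


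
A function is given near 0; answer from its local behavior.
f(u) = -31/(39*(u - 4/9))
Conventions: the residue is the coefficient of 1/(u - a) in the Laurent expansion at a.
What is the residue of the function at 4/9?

At the order-1 pole 4/9 set g(u) = (u - (4/9))*f(u) = -31/39.
Simple pole: residue = g(a) at a = 4/9, which is -31/39.

The residue is -31/39.


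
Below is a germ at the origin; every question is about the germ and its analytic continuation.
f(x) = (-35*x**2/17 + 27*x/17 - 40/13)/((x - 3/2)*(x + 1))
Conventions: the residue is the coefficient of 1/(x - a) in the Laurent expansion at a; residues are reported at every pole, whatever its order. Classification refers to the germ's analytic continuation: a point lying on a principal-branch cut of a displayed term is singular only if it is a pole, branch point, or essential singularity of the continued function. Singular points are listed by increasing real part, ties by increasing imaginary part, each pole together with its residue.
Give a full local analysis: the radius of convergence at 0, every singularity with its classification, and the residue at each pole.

Radius of convergence at 0: 1.
At -1: a pole of order 1; residue 2972/1105.
At 3/2: a pole of order 1; residue -277/130.

Denominator factor (x - 3/2): pole of order 1 at 3/2, modulus 3/2.
Denominator factor (x + 1): pole of order 1 at -1, modulus 1.
The radius of convergence is the smallest modulus among the singular points: 1.
At the order-1 pole -1 set g(x) = (x - (-1))*f(x) = (-35*x**2/17 + 27*x/17 - 40/13)/(x - 3/2).
Simple pole: residue = g(a) at a = -1, which is 2972/1105.
At the order-1 pole 3/2 set g(x) = (x - (3/2))*f(x) = (-35*x**2/17 + 27*x/17 - 40/13)/(x + 1).
Simple pole: residue = g(a) at a = 3/2, which is -277/130.
List the singular points by increasing real part (a conjugate pair: the negative imaginary part first).


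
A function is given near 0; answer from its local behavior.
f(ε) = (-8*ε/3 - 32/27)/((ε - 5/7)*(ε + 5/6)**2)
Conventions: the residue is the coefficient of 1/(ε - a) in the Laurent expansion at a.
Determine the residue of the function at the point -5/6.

The residue is 16352/12675.

At the order-2 pole -5/6 set g(ε) = (ε - (-5/6))^2*f(ε) = (-8*ε/3 - 32/27)/(ε - 5/7).
Order-2 pole: residue = g'(a); g'(-5/6) = 16352/12675, so the residue is 16352/12675.


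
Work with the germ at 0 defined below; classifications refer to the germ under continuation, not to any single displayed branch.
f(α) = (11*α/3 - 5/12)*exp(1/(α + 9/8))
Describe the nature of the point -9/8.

The point is an essential singularity.

The exponent 1/(α - (-9/8)) has a pole at -9/8, so exp(1/(α - (-9/8))) takes every nonzero value near it: an essential singularity (not a pole of any order).


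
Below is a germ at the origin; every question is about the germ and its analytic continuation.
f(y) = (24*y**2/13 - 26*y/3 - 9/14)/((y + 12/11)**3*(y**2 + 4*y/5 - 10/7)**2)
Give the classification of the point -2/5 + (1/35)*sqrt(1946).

The denominator factor y**2 + 4*y/5 - 10/7 vanishes at -2/5 + (1/35)*sqrt(1946) and appears to the power 2; the numerator there equals 82609/13650 - (1978/6825)*sqrt(1946), nonzero, and no other factor vanishes.
Hence a pole whose order is the multiplicity, 2.

The point is a pole of order 2.


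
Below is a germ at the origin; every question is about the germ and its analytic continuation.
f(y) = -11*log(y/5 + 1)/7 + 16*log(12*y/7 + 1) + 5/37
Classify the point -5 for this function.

The point is a logarithmic branch point.

The term (-11/7)*log(1 - y/(-5)) has argument 1 - -5/(-5) = 0 at -5: a logarithmic (infinitely-sheeted) branch point; the remaining terms are analytic or single-valued there.


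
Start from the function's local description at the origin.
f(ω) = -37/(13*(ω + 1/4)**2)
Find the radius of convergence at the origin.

Denominator factor (ω + 1/4)^2: pole of order 2 at -1/4, modulus 1/4.
The radius of convergence is the smallest modulus among the singular points: 1/4.

The radius of convergence is 1/4.


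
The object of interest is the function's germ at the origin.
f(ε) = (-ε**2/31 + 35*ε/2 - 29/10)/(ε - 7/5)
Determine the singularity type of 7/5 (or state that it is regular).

The point is a pole of order 1.

The denominator factor ε - 7/5 vanishes at 7/5 and appears to the power 1; the numerator there equals 16691/775, nonzero, and no other factor vanishes.
Hence a pole whose order is the multiplicity, 1.


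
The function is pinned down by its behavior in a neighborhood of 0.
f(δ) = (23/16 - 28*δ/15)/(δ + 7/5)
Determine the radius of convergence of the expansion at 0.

The radius of convergence is 7/5.

Denominator factor (δ + 7/5): pole of order 1 at -7/5, modulus 7/5.
The radius of convergence is the smallest modulus among the singular points: 7/5.


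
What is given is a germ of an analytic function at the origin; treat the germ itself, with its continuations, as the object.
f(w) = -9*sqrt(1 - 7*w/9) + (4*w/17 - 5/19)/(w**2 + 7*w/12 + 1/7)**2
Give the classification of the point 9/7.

The point is an algebraic (square-root) branch point.

The term (-9)*sqrt(1 - w/(9/7)) has argument 1 - 9/7/(9/7) = 0 at 9/7: a square-root (algebraic, two-sheeted) branch point; the remaining terms are analytic or single-valued there.


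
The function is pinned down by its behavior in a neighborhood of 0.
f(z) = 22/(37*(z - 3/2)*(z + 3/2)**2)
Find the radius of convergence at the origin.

Denominator factor (z + 3/2)^2: pole of order 2 at -3/2, modulus 3/2.
Denominator factor (z - 3/2): pole of order 1 at 3/2, modulus 3/2.
The radius of convergence is the smallest modulus among the singular points: 3/2.

The radius of convergence is 3/2.


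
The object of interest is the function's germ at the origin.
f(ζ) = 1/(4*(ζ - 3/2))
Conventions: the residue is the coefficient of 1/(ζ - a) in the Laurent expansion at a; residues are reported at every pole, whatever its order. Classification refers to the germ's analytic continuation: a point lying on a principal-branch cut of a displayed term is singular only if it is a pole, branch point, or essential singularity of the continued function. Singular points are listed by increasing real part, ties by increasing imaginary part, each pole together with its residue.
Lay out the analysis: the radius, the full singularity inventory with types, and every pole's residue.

Denominator factor (ζ - 3/2): pole of order 1 at 3/2, modulus 3/2.
The radius of convergence is the smallest modulus among the singular points: 3/2.
At the order-1 pole 3/2 set g(ζ) = (ζ - (3/2))*f(ζ) = 1/4.
Simple pole: residue = g(a) at a = 3/2, which is 1/4.

Radius of convergence at 0: 3/2.
At 3/2: a pole of order 1; residue 1/4.


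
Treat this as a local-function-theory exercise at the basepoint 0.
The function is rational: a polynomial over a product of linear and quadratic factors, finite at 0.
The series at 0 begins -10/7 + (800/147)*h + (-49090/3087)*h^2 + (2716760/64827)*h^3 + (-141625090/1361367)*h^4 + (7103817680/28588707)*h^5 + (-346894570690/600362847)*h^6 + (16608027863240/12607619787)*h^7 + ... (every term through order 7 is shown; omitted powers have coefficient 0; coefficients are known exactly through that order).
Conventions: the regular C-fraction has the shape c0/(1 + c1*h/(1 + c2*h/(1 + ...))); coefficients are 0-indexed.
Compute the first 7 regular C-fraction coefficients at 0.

The regular C-fraction coefficients are [-10/7, 80/21, -71/80, 5361/5680, 66880/380631, -324328/1120449, 144747/238678].

Taylor coefficients (read off): a_0 = -10/7, a_1 = 800/147, a_2 = -49090/3087, a_3 = 2716760/64827, a_4 = -141625090/1361367, a_5 = 7103817680/28588707, a_6 = -346894570690/600362847.
c0 = a_0 = -10/7. Peel one level at a time: if S = 1 + c*h/S' with S'(0) = 1, then c is the h-coefficient of S and S' = c*h/(S - 1).
S_1 = c0/f = 1 + (80/21)*h + (71/21)*h^2 + ...; c1 = 80/21.
S_2 = c1*h/(S_1 - 1) = 1 + (-71/80)*h + (5361/6400)*h^2 + ...; c2 = -71/80.
S_3 = c2*h/(S_2 - 1) = 1 + (5361/5680)*h + (-836/5041)*h^2 + ...; c3 = 5361/5680.
S_4 = c3*h/(S_3 - 1) = 1 + (66880/380631)*h + (1461760/28740321)*h^2 + ...; c4 = 66880/380631.
S_5 = c4*h/(S_4 - 1) = 1 + (-324328/1120449)*h + (7668/43681)*h^2 + ...; c5 = -324328/1120449.
S_6 = c5*h/(S_5 - 1) = 1 + (144747/238678)*h + ...; c6 = 144747/238678.


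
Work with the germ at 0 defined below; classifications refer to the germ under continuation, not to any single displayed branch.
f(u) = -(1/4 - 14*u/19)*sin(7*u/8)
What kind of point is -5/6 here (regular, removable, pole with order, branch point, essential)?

The point is a regular point.

There is no denominator, hence no pole anywhere.
The factor -sin(7*u/8) is entire.
So the germ continues analytically to -5/6.


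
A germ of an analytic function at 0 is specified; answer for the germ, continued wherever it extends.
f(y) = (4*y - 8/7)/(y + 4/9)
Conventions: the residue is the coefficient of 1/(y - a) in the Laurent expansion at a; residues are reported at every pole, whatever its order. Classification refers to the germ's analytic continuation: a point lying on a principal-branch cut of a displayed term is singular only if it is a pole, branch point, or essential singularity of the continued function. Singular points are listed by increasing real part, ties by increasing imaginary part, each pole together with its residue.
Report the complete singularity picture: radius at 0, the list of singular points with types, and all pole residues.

Denominator factor (y + 4/9): pole of order 1 at -4/9, modulus 4/9.
The radius of convergence is the smallest modulus among the singular points: 4/9.
At the order-1 pole -4/9 set g(y) = (y - (-4/9))*f(y) = 4*y - 8/7.
Simple pole: residue = g(a) at a = -4/9, which is -184/63.

Radius of convergence at 0: 4/9.
At -4/9: a pole of order 1; residue -184/63.


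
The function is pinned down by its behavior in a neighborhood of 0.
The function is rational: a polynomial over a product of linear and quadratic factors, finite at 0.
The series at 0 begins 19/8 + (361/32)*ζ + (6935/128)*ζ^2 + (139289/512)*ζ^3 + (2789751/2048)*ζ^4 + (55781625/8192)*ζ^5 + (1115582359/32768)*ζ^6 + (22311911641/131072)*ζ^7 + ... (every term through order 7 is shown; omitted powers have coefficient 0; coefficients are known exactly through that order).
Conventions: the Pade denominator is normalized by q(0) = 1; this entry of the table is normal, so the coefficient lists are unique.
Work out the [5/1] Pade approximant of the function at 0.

Taylor coefficients needed (read off): a_0 = 19/8, a_1 = 361/32, a_2 = 6935/128, a_3 = 139289/512, a_4 = 2789751/2048, a_5 = 55781625/8192, a_6 = 1115582359/32768.
Write the denominator as Q(ζ) = 1 + q1*ζ. Requiring Q*f - P = O(ζ^7) with deg P <= 5 kills the coefficients of ζ^6..ζ^6 in Q*f:
  ζ^6: a_6 + q1*a_5 = 0, i.e. 1115582359/32768 + (55781625/8192)*q1 = 0.
Solving this linear system: q1 = -58714861/11743500.
The numerator is Q*f truncated at degree 5: P0 = a_0 = 19/8; P1 = a_1 + q1*a_0 = -13932871/23487000; P2 = a_2 + q1*a_1 = -52235731/23487000; P3 = a_3 + q1*a_2 = 5461037/4697400; P4 = a_4 + q1*a_3 = 46976341/23487000; P5 = a_5 + q1*a_4 = -10404913/7829000.

The Pade approximant has numerator coefficients [19/8, -13932871/23487000, -52235731/23487000, 5461037/4697400, 46976341/23487000, -10404913/7829000]; denominator coefficients [1, -58714861/11743500].


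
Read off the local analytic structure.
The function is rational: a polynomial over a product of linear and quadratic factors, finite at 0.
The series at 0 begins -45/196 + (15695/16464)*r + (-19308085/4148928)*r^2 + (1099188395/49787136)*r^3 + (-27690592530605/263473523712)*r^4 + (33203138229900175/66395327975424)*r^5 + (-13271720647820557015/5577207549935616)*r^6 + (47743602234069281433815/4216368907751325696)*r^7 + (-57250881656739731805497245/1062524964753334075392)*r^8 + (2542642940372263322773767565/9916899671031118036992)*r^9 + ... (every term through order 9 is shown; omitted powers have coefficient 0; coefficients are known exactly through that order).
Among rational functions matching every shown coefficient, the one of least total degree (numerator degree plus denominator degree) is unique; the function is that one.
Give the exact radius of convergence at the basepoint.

The radius of convergence is -11/4 + (1/20)*sqrt(3505).

No rational of total degree below 7 reproduces all 10 coefficients; solving the [1/6] Pade equations on them gives f(r) = (31*r/28 + 27/2)/((r**2 - 11*r/2 - 6/5)*(r**2 + 11*r/9 - 7)**2), whose expansion matches every shown term.
Denominator factor (r**2 + 11*r/9 - 7)^2: discriminant 2389/81, real irrational roots -11/18 + (1/18)*sqrt(2389) and -11/18 - (1/18)*sqrt(2389); poles of order 2, moduli -11/18 + (1/18)*sqrt(2389) and 11/18 + (1/18)*sqrt(2389).
Denominator factor (r**2 - 11*r/2 - 6/5): discriminant 701/20, real irrational roots 11/4 + (1/20)*sqrt(3505) and 11/4 - (1/20)*sqrt(3505); poles of order 1, moduli 11/4 + (1/20)*sqrt(3505) and -11/4 + (1/20)*sqrt(3505).
The radius of convergence is the smallest modulus among the singular points: -11/4 + (1/20)*sqrt(3505).


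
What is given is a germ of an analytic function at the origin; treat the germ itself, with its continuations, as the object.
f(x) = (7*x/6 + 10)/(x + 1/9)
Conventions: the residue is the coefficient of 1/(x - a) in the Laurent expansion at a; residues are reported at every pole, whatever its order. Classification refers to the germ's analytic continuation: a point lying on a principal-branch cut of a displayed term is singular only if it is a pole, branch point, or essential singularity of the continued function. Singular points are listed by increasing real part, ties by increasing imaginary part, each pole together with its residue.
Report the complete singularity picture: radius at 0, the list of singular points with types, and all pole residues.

Denominator factor (x + 1/9): pole of order 1 at -1/9, modulus 1/9.
The radius of convergence is the smallest modulus among the singular points: 1/9.
At the order-1 pole -1/9 set g(x) = (x - (-1/9))*f(x) = 7*x/6 + 10.
Simple pole: residue = g(a) at a = -1/9, which is 533/54.

Radius of convergence at 0: 1/9.
At -1/9: a pole of order 1; residue 533/54.


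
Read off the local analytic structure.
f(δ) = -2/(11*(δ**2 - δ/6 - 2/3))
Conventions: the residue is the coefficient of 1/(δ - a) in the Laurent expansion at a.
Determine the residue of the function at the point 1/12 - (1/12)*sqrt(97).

The residue is (12/1067)*sqrt(97).

The factor δ**2 - δ/6 - 2/3 splits as (δ - a)(δ - a') with a = 1/12 - (1/12)*sqrt(97), a' = 1/12 + (1/12)*sqrt(97). At the order-1 pole a set g(δ) = (δ - a)*f(δ) = [-2/11] / (δ - a').
Simple pole: residue = g(a) at a = 1/12 - (1/12)*sqrt(97), which is (12/1067)*sqrt(97).


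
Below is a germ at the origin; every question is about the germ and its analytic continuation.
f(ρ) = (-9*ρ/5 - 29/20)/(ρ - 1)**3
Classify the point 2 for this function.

The point is a regular point.

Denominator factors: ρ - 1 = 1 at ρ = 2 — none vanishes.
So the germ continues analytically to 2.


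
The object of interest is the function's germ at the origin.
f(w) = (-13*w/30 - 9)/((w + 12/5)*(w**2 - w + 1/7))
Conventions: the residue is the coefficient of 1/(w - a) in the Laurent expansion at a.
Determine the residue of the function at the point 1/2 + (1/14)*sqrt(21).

The factor w**2 - w + 1/7 splits as (w - a)(w - a') with a = 1/2 + (1/14)*sqrt(21), a' = 1/2 - (1/14)*sqrt(21). At the order-1 pole a set g(w) = (w - a)*f(w) = [(-13*w/30 - 9)/(w + 12/5)] / (w - a').
Simple pole: residue = g(a) at a = 1/2 + (1/14)*sqrt(21), which is 1393/2906 - (14008/13077)*sqrt(21).

The residue is 1393/2906 - (14008/13077)*sqrt(21).


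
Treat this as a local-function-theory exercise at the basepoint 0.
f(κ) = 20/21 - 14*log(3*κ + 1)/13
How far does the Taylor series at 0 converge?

Branch term (-14/13)*log(1 - κ/(-1/3)): its argument vanishes at κ = -1/3, a logarithmic branch point, modulus 1/3.
The radius of convergence is the smallest modulus among the singular points: 1/3.

The radius of convergence is 1/3.


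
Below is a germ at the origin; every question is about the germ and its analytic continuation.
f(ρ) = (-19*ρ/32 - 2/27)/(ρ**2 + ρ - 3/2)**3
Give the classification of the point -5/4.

Denominator factors: ρ**2 + ρ - 3/2 = -19/16 at ρ = -5/4 — none vanishes.
So the germ continues analytically to -5/4.

The point is a regular point.


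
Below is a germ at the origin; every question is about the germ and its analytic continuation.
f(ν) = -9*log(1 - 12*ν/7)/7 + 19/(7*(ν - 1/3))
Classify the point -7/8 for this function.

Denominator factors: ν - 1/3 = -29/24 at ν = -7/8 — none vanishes.
Branch term log(1 - ν/(7/12)): argument at -7/8 is 5/2, nonzero, so -7/8 is not its branch point (a point on a principal cut is still regular for the continued germ).
So the germ continues analytically to -7/8.

The point is a regular point.


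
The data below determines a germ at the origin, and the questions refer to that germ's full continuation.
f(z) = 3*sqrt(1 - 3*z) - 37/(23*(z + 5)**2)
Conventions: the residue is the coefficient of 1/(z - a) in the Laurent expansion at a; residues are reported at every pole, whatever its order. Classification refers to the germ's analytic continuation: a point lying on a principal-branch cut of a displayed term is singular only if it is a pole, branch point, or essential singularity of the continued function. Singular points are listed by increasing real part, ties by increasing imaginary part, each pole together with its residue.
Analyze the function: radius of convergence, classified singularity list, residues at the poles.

Radius of convergence at 0: 1/3.
At -5: a pole of order 2; residue 0.
At 1/3: an algebraic (square-root) branch point.

Denominator factor (z + 5)^2: pole of order 2 at -5, modulus 5.
Branch term (3)*sqrt(1 - z/(1/3)): its argument vanishes at z = 1/3, a square-root branch point, modulus 1/3.
The radius of convergence is the smallest modulus among the singular points: 1/3.
The branch term is analytic at -5 and contributes nothing to the residue; only the rational part matters.
At the order-2 pole -5 set g(z) = (z - (-5))^2*(rational part) = -37/23.
Order-2 pole: residue = g'(a); g'(-5) = 0, so the residue is 0.
List the singular points by increasing real part (a conjugate pair: the negative imaginary part first).


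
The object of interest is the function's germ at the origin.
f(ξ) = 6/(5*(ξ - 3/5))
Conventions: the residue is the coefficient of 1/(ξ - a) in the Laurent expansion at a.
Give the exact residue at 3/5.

The residue is 6/5.

At the order-1 pole 3/5 set g(ξ) = (ξ - (3/5))*f(ξ) = 6/5.
Simple pole: residue = g(a) at a = 3/5, which is 6/5.


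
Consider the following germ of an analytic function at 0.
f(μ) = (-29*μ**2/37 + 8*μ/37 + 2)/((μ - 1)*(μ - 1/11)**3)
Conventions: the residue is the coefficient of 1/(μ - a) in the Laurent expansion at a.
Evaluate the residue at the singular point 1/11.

The residue is -70543/37000.

At the order-3 pole 1/11 set g(μ) = (μ - (1/11))^3*f(μ) = (-29*μ**2/37 + 8*μ/37 + 2)/(μ - 1).
Order-3 pole: residue = g''(a)/2; g''(1/11) = -70543/18500, so the residue is -70543/37000.


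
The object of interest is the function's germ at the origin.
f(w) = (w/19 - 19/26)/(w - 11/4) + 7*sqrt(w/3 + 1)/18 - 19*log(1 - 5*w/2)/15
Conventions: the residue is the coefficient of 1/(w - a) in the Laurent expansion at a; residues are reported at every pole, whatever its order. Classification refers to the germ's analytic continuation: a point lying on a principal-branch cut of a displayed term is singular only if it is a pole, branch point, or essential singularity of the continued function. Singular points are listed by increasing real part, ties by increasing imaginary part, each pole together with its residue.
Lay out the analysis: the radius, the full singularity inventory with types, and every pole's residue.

Radius of convergence at 0: 2/5.
At -3: an algebraic (square-root) branch point.
At 2/5: a logarithmic branch point.
At 11/4: a pole of order 1; residue -579/988.

Denominator factor (w - 11/4): pole of order 1 at 11/4, modulus 11/4.
Branch term (-19/15)*log(1 - w/(2/5)): its argument vanishes at w = 2/5, a logarithmic branch point, modulus 2/5.
Branch term (7/18)*sqrt(1 - w/(-3)): its argument vanishes at w = -3, a square-root branch point, modulus 3.
The radius of convergence is the smallest modulus among the singular points: 2/5.
The branch terms are analytic at 11/4 and contribute nothing to the residue; only the rational part matters.
At the order-1 pole 11/4 set g(w) = (w - (11/4))*(rational part) = w/19 - 19/26.
Simple pole: residue = g(a) at a = 11/4, which is -579/988.
List the singular points by increasing real part (a conjugate pair: the negative imaginary part first).


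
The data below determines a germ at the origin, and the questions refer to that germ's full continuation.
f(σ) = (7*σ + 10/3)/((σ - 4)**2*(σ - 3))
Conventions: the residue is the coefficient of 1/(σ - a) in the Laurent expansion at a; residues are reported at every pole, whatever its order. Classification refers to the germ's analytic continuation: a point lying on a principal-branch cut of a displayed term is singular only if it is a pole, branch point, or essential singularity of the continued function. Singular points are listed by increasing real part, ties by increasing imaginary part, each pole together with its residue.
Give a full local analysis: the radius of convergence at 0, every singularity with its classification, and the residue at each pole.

Denominator factor (σ - 4)^2: pole of order 2 at 4, modulus 4.
Denominator factor (σ - 3): pole of order 1 at 3, modulus 3.
The radius of convergence is the smallest modulus among the singular points: 3.
At the order-1 pole 3 set g(σ) = (σ - (3))*f(σ) = (7*σ + 10/3)/(σ - 4)**2.
Simple pole: residue = g(a) at a = 3, which is 73/3.
At the order-2 pole 4 set g(σ) = (σ - (4))^2*f(σ) = (7*σ + 10/3)/(σ - 3).
Order-2 pole: residue = g'(a); g'(4) = -73/3, so the residue is -73/3.
List the singular points by increasing real part (a conjugate pair: the negative imaginary part first).

Radius of convergence at 0: 3.
At 3: a pole of order 1; residue 73/3.
At 4: a pole of order 2; residue -73/3.


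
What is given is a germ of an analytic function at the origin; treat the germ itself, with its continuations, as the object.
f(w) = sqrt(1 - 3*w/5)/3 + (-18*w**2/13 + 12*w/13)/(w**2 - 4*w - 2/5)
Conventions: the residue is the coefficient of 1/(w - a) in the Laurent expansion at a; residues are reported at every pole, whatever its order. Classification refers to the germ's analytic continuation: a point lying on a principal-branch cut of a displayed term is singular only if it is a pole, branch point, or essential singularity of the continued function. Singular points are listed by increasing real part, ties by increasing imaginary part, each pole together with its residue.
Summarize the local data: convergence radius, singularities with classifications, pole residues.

Radius of convergence at 0: -2 + (1/5)*sqrt(110).
At 2 - (1/5)*sqrt(110): a pole of order 1; residue -30/13 + (159/715)*sqrt(110).
At 5/3: an algebraic (square-root) branch point.
At 2 + (1/5)*sqrt(110): a pole of order 1; residue -30/13 - (159/715)*sqrt(110).

Denominator factor (w**2 - 4*w - 2/5): discriminant 88/5, real irrational roots 2 + (1/5)*sqrt(110) and 2 - (1/5)*sqrt(110); poles of order 1, moduli 2 + (1/5)*sqrt(110) and -2 + (1/5)*sqrt(110).
Branch term (1/3)*sqrt(1 - w/(5/3)): its argument vanishes at w = 5/3, a square-root branch point, modulus 5/3.
The radius of convergence is the smallest modulus among the singular points: -2 + (1/5)*sqrt(110).
The branch term is analytic at 2 - (1/5)*sqrt(110) and contributes nothing to the residue; only the rational part matters.
The factor w**2 - 4*w - 2/5 splits as (w - a)(w - a') with a = 2 - (1/5)*sqrt(110), a' = 2 + (1/5)*sqrt(110). At the order-1 pole a set g(w) = (w - a)*(rational part) = [-18*w**2/13 + 12*w/13] / (w - a').
Simple pole: residue = g(a) at a = 2 - (1/5)*sqrt(110), which is -30/13 + (159/715)*sqrt(110).
The branch term is analytic at 2 + (1/5)*sqrt(110) and contributes nothing to the residue; only the rational part matters.
The factor w**2 - 4*w - 2/5 splits as (w - a)(w - a') with a = 2 + (1/5)*sqrt(110), a' = 2 - (1/5)*sqrt(110). At the order-1 pole a set g(w) = (w - a)*(rational part) = [-18*w**2/13 + 12*w/13] / (w - a').
Simple pole: residue = g(a) at a = 2 + (1/5)*sqrt(110), which is -30/13 - (159/715)*sqrt(110).
List the singular points by increasing real part (a conjugate pair: the negative imaginary part first).


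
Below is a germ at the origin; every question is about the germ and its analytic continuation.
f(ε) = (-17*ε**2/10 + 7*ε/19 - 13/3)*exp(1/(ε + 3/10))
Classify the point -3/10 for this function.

The point is an essential singularity.

The exponent 1/(ε - (-3/10)) has a pole at -3/10, so exp(1/(ε - (-3/10))) takes every nonzero value near it: an essential singularity (not a pole of any order).


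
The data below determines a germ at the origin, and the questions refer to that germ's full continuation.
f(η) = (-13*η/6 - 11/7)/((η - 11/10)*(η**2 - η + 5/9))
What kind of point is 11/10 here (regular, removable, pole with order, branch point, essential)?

The point is a pole of order 1.

The denominator factor η - 11/10 vanishes at 11/10 and appears to the power 1; the numerator there equals -1661/420, nonzero, and no other factor vanishes.
Hence a pole whose order is the multiplicity, 1.


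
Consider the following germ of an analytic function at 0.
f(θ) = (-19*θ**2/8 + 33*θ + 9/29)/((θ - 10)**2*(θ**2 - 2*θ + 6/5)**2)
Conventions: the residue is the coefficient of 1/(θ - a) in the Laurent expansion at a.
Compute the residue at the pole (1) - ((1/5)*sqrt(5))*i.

The residue is (2339975/554508304) + ((546536995/1109016608)*sqrt(5))*i.


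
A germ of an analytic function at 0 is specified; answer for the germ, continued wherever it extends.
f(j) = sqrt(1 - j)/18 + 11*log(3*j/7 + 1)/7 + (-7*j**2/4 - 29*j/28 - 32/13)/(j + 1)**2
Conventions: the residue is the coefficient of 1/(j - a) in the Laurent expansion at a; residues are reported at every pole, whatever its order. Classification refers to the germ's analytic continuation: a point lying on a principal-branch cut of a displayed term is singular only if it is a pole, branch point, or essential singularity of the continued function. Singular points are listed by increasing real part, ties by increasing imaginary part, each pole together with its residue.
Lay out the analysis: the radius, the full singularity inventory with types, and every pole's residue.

Radius of convergence at 0: 1.
At -7/3: a logarithmic branch point.
At -1: a pole of order 2; residue 69/28.
At 1: an algebraic (square-root) branch point.

Denominator factor (j + 1)^2: pole of order 2 at -1, modulus 1.
Branch term (1/18)*sqrt(1 - j/(1)): its argument vanishes at j = 1, a square-root branch point, modulus 1.
Branch term (11/7)*log(1 - j/(-7/3)): its argument vanishes at j = -7/3, a logarithmic branch point, modulus 7/3.
The radius of convergence is the smallest modulus among the singular points: 1.
The branch terms are analytic at -1 and contribute nothing to the residue; only the rational part matters.
At the order-2 pole -1 set g(j) = (j - (-1))^2*(rational part) = -7*j**2/4 - 29*j/28 - 32/13.
Order-2 pole: residue = g'(a); g'(-1) = 69/28, so the residue is 69/28.
List the singular points by increasing real part (a conjugate pair: the negative imaginary part first).
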